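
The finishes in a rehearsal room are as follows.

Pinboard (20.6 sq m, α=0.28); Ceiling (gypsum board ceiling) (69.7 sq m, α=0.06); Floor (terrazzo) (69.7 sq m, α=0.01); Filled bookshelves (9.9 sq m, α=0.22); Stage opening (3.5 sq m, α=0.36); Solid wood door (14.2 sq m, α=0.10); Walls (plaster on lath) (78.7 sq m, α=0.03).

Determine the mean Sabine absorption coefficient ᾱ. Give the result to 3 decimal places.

S = Σ Sᵢ = 20.6 + 69.7 + 69.7 + 9.9 + 3.5 + 14.2 + 78.7 = 266.3 sq m.
A = 20.6*0.28 + 69.7*0.06 + 69.7*0.01 + 9.9*0.22 + 3.5*0.36 + 14.2*0.10 + 78.7*0.03 = 17.866 sabins.
ᾱ = A/S = 0.067.

0.067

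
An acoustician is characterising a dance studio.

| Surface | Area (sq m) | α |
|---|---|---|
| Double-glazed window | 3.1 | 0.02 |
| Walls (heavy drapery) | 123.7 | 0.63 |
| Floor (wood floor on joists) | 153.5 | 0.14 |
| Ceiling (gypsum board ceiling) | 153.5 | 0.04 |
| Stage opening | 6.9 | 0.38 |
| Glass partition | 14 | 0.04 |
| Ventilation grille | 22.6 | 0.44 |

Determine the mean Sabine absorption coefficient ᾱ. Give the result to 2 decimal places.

Total surface area S = 477.3 sq m.
Weighted sum Σ Sα = 118.749.
ᾱ = A/S = 0.25.

0.25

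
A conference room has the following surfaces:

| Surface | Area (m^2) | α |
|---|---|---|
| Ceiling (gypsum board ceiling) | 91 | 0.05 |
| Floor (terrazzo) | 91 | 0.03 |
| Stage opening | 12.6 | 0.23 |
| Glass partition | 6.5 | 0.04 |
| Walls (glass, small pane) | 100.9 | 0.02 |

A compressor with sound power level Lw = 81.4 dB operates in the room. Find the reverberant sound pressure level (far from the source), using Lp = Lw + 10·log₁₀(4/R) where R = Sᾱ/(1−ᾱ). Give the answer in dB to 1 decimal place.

Σ(Sᵢαᵢ) = 91·0.05 + 91·0.03 + 12.6·0.23 + 6.5·0.04 + 100.9·0.02 = 12.456; total area S = 302.0 m^2.
ᾱ = 12.456/302.0 = 0.0412; R = Sᾱ/(1−ᾱ) = 12.456/(1−0.0412) = 12.991 m^2.
Lp = 81.4 + 10·log₁₀(4/12.991) = 81.4 + (-5.12) = 76.3 dB.

76.3 dB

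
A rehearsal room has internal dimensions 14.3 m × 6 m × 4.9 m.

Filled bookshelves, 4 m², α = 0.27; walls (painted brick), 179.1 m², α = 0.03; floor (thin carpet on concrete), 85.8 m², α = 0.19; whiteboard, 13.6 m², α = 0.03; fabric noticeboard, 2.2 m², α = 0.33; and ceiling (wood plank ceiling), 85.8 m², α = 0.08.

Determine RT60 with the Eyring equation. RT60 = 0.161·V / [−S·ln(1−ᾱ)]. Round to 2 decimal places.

Total surface area S = 4 + 179.1 + 85.8 + 13.6 + 2.2 + 85.8 = 370.5 m².
Σ(Sᵢαᵢ) = 4·0.27 + 179.1·0.03 + 85.8·0.19 + 13.6·0.03 + 2.2·0.33 + 85.8·0.08 = 30.753.
Mean coefficient ᾱ = A/S = 0.0830.
Eyring denominator: −S ln(1−ᾱ) = 32.103.
V = 14.3 × 6 × 4.9 = 420.42 m³.
T = 0.161·V/[−S·ln(1−ᾱ)] = 0.161·420.42/32.103 = 2.11 s.

2.11 s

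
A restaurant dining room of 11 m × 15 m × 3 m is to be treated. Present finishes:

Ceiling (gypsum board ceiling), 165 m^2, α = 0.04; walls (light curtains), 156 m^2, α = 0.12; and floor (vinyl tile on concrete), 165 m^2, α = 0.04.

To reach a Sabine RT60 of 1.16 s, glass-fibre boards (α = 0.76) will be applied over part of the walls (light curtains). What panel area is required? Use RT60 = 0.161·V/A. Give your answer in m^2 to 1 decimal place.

Total absorption A₁ = 165·0.04 + 156·0.12 + 165·0.04
  = 6.600 + 18.720 + 6.600 = 31.920 m^2 sabins.
V = 495 m³. Target absorption A₂ = 0.161 × 495 / 1.16 = 68.703 sabins.
Absorption to add: 68.703 − 31.920 = 36.783 sabins.
Net gain per m^2: Δα = 0.76 − 0.12 = 0.64.
Area = ΔA/Δα = 36.783/0.64 = 57.5 m^2.

57.5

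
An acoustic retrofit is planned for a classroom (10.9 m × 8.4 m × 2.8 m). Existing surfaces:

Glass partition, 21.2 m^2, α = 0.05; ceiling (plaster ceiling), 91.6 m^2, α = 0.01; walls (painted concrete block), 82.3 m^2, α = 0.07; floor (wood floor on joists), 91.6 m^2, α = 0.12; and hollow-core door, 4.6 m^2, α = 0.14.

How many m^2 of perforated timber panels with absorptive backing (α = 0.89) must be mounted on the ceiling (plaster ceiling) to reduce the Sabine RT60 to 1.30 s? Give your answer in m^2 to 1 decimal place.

Equivalent absorption area: A₁ = 21.2·0.05 + 91.6·0.01 + 82.3·0.07 + 91.6·0.12 + 4.6·0.14 = 19.373 m^2.
Required A₂ = 0.161·256.368/1.30 = 31.750 sabins.
ΔA needed = 31.750 − 19.373 = 12.377 sabins.
Each m^2 of panel replacing the ceiling (plaster ceiling) adds (0.89 − 0.01) = 0.88 sabins.
Panel area = 12.377 / 0.88 = 14.1 m^2.

14.1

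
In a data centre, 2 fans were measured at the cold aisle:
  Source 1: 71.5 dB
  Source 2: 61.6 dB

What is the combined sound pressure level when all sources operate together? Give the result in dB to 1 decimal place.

71.9 dB

Converting to relative power and adding: 10^(71.5/10) + 10^(61.6/10) = 1.557e+07.
Back to dB: 10·log₁₀ Σ = 71.9 dB.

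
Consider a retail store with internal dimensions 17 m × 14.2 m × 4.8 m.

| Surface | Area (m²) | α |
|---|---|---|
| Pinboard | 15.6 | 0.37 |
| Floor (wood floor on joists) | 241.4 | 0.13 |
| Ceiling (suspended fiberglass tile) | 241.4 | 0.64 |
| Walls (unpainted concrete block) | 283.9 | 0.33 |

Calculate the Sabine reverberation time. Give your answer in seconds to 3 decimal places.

0.654 seconds

Total absorption A = 15.6×0.37 + 241.4×0.13 + 241.4×0.64 + 283.9×0.33
  = 5.772 + 31.382 + 154.496 + 93.687 = 285.337 m² sabins.
Volume V = 17 × 14.2 × 4.8 = 1158.72 m³.
RT60 = 0.161 · V / A = 0.161 × 1158.72 / 285.337 = 0.654 s.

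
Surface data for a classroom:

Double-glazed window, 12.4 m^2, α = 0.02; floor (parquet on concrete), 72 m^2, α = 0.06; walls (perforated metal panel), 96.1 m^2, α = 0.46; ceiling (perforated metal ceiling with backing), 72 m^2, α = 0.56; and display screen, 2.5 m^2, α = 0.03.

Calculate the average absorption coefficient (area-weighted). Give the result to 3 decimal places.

0.350

S = Σ Sᵢ = 12.4 + 72 + 96.1 + 72 + 2.5 = 255.0 m^2.
Weighted sum Σ Sα = 89.169.
ᾱ = A/S = 0.350.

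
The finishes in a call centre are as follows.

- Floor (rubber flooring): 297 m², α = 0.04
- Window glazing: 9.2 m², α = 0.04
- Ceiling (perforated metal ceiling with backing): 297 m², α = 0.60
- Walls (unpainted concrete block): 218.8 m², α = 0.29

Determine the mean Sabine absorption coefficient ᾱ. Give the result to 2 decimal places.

0.31

Total surface area S = 822.0 m².
A = 297*0.04 + 9.2*0.04 + 297*0.60 + 218.8*0.29 = 253.900 sabins.
ᾱ = 253.900 / 822.0 = 0.31.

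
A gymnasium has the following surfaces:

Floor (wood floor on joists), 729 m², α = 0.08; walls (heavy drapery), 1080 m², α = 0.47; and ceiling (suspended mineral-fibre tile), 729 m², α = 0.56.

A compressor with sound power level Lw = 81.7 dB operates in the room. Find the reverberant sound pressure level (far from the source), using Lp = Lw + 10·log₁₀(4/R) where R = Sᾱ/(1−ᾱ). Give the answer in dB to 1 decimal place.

55.7 dB

Σ(Sᵢαᵢ) = 729·0.08 + 1080·0.47 + 729·0.56 = 974.160; total area S = 2538.0 m².
ᾱ = 974.160/2538.0 = 0.3838; R = Sᾱ/(1−ᾱ) = 974.160/(1−0.3838) = 1580.915 m².
Lp = 81.7 + 10·log₁₀(4/1580.915) = 81.7 + (-25.97) = 55.7 dB.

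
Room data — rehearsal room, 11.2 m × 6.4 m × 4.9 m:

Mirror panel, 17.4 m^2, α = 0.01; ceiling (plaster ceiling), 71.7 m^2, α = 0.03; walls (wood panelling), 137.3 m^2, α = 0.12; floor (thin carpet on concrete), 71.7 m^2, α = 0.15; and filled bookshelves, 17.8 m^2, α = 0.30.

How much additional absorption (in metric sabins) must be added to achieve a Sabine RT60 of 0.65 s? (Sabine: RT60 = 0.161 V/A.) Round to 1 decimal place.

52.1 sabins

Equivalent absorption area: A₁ = 17.4*0.01 + 71.7*0.03 + 137.3*0.12 + 71.7*0.15 + 17.8*0.30 = 34.896 m^2.
For T = 0.65 s, need A₂ = 0.161·V/T = 0.161·351.232/0.65 = 86.997 sabins.
ΔA = A₂ − A₁ = 86.997 − 34.896 = 52.1 sabins.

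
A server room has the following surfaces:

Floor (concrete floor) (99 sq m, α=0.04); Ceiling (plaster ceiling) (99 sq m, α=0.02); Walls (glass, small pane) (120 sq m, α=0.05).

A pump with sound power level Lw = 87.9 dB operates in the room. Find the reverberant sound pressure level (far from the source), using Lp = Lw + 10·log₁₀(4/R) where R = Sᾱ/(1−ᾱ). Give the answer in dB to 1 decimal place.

83.0 dB

A = 11.940 sabins; S = 318.0 sq m.
ᾱ = 11.940/318.0 = 0.0375; R = Sᾱ/(1−ᾱ) = 11.940/(1−0.0375) = 12.405 sq m.
Lp = 87.9 + 10·log₁₀(4/12.405) = 87.9 + (-4.92) = 83.0 dB.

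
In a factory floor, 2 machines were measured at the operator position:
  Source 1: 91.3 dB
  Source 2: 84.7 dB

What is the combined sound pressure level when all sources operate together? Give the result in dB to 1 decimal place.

92.2 dB

Sum in the linear (power) domain: Σ 10^(Lᵢ/10) = 10^(91.3/10) + 10^(84.7/10) = 1.644e+09.
Combined level = 10 log₁₀(1.644e+09) = 92.2 dB.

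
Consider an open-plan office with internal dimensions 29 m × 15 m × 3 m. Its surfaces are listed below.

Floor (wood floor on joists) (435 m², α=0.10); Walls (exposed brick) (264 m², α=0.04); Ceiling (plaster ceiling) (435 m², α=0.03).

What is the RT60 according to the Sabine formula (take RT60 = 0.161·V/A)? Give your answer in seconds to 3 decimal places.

Summing Sᵢαᵢ: 43.500 + 10.560 + 13.050 → A = 67.110 sabins.
V = 29·15·3 = 1305 m³.
T = 0.161 V/A = 0.161·1305/67.110 = 3.131 s.

3.131 seconds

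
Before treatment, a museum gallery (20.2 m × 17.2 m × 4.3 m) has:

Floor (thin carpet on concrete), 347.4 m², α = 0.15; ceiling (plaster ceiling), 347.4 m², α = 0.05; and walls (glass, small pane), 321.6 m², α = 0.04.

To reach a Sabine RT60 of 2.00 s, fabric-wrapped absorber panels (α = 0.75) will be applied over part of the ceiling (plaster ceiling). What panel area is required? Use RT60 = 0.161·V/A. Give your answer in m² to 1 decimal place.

54.2

Total absorption A₁ = 347.4·0.15 + 347.4·0.05 + 321.6·0.04
  = 52.110 + 17.370 + 12.864 = 82.344 m² sabins.
V = 1493.992 m³. Target absorption A₂ = 0.161 × 1493.992 / 2.00 = 120.266 sabins.
ΔA needed = 120.266 − 82.344 = 37.922 sabins.
Net gain per m²: Δα = 0.75 − 0.05 = 0.70.
Area = ΔA/Δα = 37.922/0.70 = 54.2 m².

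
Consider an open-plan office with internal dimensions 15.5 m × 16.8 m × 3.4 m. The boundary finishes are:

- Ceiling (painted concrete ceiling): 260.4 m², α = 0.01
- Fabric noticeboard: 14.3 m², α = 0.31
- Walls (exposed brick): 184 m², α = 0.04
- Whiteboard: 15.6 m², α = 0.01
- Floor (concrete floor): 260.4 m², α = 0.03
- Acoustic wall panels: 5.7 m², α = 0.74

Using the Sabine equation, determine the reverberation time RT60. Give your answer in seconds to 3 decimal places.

5.362 s

Equivalent absorption area: A = 260.4·0.01 + 14.3·0.31 + 184·0.04 + 15.6·0.01 + 260.4·0.03 + 5.7·0.74 = 26.583 m².
Volume V = 15.5 × 16.8 × 3.4 = 885.36 m³.
RT60 = 0.161 · V / A = 0.161 × 885.36 / 26.583 = 5.362 s.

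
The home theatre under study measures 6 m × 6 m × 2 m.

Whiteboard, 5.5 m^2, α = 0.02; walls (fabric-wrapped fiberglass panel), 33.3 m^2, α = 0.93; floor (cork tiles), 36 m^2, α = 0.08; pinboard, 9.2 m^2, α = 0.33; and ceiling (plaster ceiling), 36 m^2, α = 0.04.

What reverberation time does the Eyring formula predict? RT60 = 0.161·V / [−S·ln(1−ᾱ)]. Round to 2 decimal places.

0.25 seconds

Total surface area S = 5.5 + 33.3 + 36 + 9.2 + 36 = 120.0 m^2.
Absorption A = 5.5·0.02 + 33.3·0.93 + 36·0.08 + 9.2·0.33 + 36·0.04 = 38.435 sabins.
ᾱ = 38.435 / 120.0 = 0.3203.
−S·ln(1−ᾱ) = −120.0 × ln(1 − 0.3203) = 46.332.
V = 6 × 6 × 2 = 72 m³.
RT60 = 0.161 × 72 / 46.332 = 0.25 s.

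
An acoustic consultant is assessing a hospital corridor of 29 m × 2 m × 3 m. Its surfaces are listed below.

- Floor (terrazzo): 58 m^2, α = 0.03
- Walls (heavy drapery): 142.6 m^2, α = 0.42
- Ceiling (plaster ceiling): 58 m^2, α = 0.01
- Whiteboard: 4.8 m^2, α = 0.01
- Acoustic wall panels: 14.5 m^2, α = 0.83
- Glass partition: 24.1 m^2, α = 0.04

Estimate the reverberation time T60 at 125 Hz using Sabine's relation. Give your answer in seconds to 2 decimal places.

Total absorption A = 58*0.03 + 142.6*0.42 + 58*0.01 + 4.8*0.01 + 14.5*0.83 + 24.1*0.04
  = 1.740 + 59.892 + 0.580 + 0.048 + 12.035 + 0.964 = 75.259 m^2 sabins.
Volume V = 29 × 2 × 3 = 174 m³.
Sabine: RT60 = 0.161 × 174 / 75.259 = 0.37 s.

0.37 seconds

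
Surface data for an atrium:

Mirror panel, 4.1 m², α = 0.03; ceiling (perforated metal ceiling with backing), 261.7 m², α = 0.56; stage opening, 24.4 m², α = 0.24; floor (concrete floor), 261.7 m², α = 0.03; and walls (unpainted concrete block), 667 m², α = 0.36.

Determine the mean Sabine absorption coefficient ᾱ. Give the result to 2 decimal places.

0.33

Total surface area S = 1218.9 m².
Weighted sum Σ Sα = 400.502.
ᾱ = 400.502 / 1218.9 = 0.33.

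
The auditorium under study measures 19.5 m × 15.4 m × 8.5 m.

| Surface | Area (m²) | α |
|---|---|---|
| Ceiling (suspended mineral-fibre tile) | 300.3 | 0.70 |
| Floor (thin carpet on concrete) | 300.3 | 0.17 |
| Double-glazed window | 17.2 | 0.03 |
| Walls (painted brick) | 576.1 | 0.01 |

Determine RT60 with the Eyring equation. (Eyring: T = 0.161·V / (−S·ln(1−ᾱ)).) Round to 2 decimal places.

S = Σ Sᵢ = 1193.9 m².
Σ(Sᵢαᵢ) = 300.3×0.70 + 300.3×0.17 + 17.2×0.03 + 576.1×0.01 = 267.538.
Mean coefficient ᾱ = A/S = 0.2241.
−S·ln(1−ᾱ) = −1193.9 × ln(1 − 0.2241) = 302.930.
V = 19.5 × 15.4 × 8.5 = 2552.55 m³.
RT60 = 0.161 × 2552.55 / 302.930 = 1.36 s.

1.36 s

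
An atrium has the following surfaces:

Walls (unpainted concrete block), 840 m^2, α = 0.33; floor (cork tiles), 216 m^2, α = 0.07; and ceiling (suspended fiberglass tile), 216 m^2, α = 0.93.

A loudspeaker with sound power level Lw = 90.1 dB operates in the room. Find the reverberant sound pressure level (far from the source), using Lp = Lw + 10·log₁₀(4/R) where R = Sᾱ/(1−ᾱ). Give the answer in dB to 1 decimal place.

67.1 dB

Σ(Sᵢαᵢ) = 840·0.33 + 216·0.07 + 216·0.93 = 493.200; total area S = 1272.0 m^2.
ᾱ = 493.200/1272.0 = 0.3877; R = Sᾱ/(1−ᾱ) = 493.200/(1−0.3877) = 805.488 m^2.
Lp = 90.1 + 10·log₁₀(4/805.488) = 90.1 + (-23.04) = 67.1 dB.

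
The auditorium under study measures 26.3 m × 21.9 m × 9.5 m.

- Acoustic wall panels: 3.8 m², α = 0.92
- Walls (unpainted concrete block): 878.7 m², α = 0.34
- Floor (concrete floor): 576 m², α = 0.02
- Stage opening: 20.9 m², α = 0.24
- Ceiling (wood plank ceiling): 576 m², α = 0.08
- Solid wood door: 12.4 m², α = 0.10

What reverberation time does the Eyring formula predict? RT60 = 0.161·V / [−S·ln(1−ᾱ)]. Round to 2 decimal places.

2.19 seconds

S = Σ Sᵢ = 2067.8 m².
Absorption A = 3.8·0.92 + 878.7·0.34 + 576·0.02 + 20.9·0.24 + 576·0.08 + 12.4·0.10 = 366.110 sabins.
ᾱ = 366.110 / 2067.8 = 0.1771.
−S·ln(1−ᾱ) = −2067.8 × ln(1 − 0.1771) = 403.057.
V = 26.3 × 21.9 × 9.5 = 5471.715 m³.
T = 0.161·V/[−S·ln(1−ᾱ)] = 0.161·5471.715/403.057 = 2.19 s.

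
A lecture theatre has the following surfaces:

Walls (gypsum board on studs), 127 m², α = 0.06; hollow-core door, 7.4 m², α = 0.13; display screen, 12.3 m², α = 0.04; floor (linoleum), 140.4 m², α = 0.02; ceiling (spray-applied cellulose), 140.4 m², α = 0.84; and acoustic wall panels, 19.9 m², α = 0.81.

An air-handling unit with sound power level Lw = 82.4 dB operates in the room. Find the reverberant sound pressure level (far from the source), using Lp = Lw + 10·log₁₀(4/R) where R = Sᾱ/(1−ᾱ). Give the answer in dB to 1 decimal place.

65.1 dB

A = 145.937 sabins; S = 447.4 m².
ᾱ = 0.3262, so room constant R = A/(1−ᾱ) = 216.588 m².
Lp = Lw + 10 log₁₀(4/R) = 82.4 -17.34 = 65.1 dB.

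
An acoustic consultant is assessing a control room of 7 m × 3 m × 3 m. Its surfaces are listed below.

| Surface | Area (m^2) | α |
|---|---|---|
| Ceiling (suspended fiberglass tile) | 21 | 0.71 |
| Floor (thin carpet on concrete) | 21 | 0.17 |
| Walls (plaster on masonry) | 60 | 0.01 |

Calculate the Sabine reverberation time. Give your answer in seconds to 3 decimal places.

Equivalent absorption area: A = 21*0.71 + 21*0.17 + 60*0.01 = 19.080 m^2.
Volume V = 7 × 3 × 3 = 63 m³.
RT60 = 0.161 · V / A = 0.161 × 63 / 19.080 = 0.532 s.

0.532 seconds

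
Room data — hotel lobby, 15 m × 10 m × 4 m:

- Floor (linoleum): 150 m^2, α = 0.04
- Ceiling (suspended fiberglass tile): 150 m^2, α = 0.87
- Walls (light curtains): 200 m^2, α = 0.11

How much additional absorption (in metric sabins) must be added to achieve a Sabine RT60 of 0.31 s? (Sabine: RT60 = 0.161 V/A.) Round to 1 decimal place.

A₁ = Σ Sᵢαᵢ = 150×0.04 + 150×0.87 + 200×0.11 = 158.500 sabins.
Target A₂ = 0.161·600/0.31 = 311.613 sabins (V = 600 m³).
ΔA = A₂ − A₁ = 311.613 − 158.500 = 153.1 sabins.

153.1 sabins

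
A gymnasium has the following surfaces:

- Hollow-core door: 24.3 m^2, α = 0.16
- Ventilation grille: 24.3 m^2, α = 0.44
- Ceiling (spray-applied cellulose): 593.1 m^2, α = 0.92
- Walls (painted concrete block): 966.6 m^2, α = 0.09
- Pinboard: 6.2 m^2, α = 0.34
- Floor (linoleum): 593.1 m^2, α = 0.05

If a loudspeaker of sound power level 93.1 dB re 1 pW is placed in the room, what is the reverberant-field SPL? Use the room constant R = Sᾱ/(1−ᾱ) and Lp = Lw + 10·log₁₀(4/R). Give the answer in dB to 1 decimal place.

A = 678.989 sabins; S = 2207.6 m^2.
ᾱ = 678.989/2207.6 = 0.3076; R = Sᾱ/(1−ᾱ) = 678.989/(1−0.3076) = 980.631 m^2.
Lp = 93.1 + 10·log₁₀(4/980.631) = 93.1 + (-23.89) = 69.2 dB.

69.2 dB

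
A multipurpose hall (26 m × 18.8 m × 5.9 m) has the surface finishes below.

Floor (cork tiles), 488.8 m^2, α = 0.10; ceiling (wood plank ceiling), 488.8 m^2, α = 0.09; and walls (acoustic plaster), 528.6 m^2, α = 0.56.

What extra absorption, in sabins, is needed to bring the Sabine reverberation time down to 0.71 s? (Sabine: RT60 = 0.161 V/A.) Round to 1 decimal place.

265.1 sabins

Total absorption A₁ = 488.8*0.10 + 488.8*0.09 + 528.6*0.56
  = 48.880 + 43.992 + 296.016 = 388.888 m^2 sabins.
For T = 0.71 s, need A₂ = 0.161·V/T = 0.161·2883.92/0.71 = 653.959 sabins.
Shortfall: 653.959 − 388.888 = 265.1 sabins.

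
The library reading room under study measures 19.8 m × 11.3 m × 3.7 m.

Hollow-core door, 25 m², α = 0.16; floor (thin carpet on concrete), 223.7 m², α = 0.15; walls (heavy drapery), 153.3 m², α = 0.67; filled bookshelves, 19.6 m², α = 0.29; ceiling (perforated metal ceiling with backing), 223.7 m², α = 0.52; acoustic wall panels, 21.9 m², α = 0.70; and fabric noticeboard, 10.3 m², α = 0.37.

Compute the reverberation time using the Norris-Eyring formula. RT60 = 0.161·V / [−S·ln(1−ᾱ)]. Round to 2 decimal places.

Total surface area S = 25 + 223.7 + 153.3 + 19.6 + 223.7 + 21.9 + 10.3 = 677.5 m².
Σ(Sᵢαᵢ) = 25×0.16 + 223.7×0.15 + 153.3×0.67 + 19.6×0.29 + 223.7×0.52 + 21.9×0.70 + 10.3×0.37 = 281.415.
Mean coefficient ᾱ = A/S = 0.4154.
−S·ln(1−ᾱ) = −677.5 × ln(1 − 0.4154) = 363.701.
V = 19.8 × 11.3 × 3.7 = 827.838 m³.
RT60 = 0.161 × 827.838 / 363.701 = 0.37 s.

0.37 s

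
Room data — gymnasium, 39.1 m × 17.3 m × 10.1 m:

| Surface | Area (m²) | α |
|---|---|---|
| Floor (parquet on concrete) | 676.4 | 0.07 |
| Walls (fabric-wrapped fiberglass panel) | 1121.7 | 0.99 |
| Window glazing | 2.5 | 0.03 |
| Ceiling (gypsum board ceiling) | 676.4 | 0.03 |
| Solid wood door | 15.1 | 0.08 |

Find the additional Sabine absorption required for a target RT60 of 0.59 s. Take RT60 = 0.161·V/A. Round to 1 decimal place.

684.9 sabins

Equivalent absorption area: A₁ = 676.4*0.07 + 1121.7*0.99 + 2.5*0.03 + 676.4*0.03 + 15.1*0.08 = 1179.406 m².
Target A₂ = 0.161·6831.943/0.59 = 1864.310 sabins (V = 6831.943 m³).
ΔA = A₂ − A₁ = 1864.310 − 1179.406 = 684.9 sabins.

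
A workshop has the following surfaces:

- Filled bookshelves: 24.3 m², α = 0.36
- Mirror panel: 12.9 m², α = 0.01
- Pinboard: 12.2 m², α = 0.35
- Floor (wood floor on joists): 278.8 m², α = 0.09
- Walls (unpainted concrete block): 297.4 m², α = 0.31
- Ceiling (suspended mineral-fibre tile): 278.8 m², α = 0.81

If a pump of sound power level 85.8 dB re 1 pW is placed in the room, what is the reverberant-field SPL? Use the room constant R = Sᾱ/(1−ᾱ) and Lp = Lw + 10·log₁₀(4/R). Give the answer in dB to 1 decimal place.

Σ(Sᵢαᵢ) = 24.3·0.36 + 12.9·0.01 + 12.2·0.35 + 278.8·0.09 + 297.4·0.31 + 278.8·0.81 = 356.261; total area S = 904.4 m².
ᾱ = 356.261/904.4 = 0.3939; R = Sᾱ/(1−ᾱ) = 356.261/(1−0.3939) = 587.792 m².
Lp = 85.8 + 10·log₁₀(4/587.792) = 85.8 + (-21.67) = 64.1 dB.

64.1 dB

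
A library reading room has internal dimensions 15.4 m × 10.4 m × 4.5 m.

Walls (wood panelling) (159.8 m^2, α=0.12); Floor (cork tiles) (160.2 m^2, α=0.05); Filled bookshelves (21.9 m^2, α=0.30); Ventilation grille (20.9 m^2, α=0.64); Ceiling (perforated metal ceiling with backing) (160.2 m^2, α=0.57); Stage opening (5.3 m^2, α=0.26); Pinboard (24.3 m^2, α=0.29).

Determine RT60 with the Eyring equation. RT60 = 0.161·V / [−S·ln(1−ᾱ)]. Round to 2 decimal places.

Total surface area S = 159.8 + 160.2 + 21.9 + 20.9 + 160.2 + 5.3 + 24.3 = 552.6 m^2.
Σ(Sᵢαᵢ) = 159.8·0.12 + 160.2·0.05 + 21.9·0.30 + 20.9·0.64 + 160.2·0.57 + 5.3·0.26 + 24.3·0.29 = 146.871.
ᾱ = 146.871 / 552.6 = 0.2658.
Eyring denominator: −S ln(1−ᾱ) = 170.739.
V = 15.4 × 10.4 × 4.5 = 720.72 m³.
RT60 = 0.161 × 720.72 / 170.739 = 0.68 s.

0.68 seconds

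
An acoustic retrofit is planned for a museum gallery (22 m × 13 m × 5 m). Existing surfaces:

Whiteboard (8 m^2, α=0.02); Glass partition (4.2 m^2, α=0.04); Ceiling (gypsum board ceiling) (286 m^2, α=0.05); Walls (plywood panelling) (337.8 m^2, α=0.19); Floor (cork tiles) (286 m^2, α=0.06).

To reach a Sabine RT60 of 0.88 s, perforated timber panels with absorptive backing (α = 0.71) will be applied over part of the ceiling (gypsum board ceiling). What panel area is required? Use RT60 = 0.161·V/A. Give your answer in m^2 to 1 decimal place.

Summing Sᵢαᵢ: 0.160 + 0.168 + 14.300 + 64.182 + 17.160 → A₁ = 95.970 sabins.
Required A₂ = 0.161·1430/0.88 = 261.625 sabins.
ΔA needed = 261.625 − 95.970 = 165.655 sabins.
Net gain per m^2: Δα = 0.71 − 0.05 = 0.66.
Area = ΔA/Δα = 165.655/0.66 = 251.0 m^2.

251.0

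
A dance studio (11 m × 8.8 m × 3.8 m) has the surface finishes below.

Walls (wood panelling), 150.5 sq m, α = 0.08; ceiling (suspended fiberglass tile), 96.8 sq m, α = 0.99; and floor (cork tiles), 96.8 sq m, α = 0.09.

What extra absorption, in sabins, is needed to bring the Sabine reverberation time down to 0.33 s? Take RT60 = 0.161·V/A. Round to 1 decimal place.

A₁ = Σ Sᵢαᵢ = 150.5*0.08 + 96.8*0.99 + 96.8*0.09 = 116.584 sabins.
Target A₂ = 0.161·367.84/0.33 = 179.461 sabins (V = 367.84 m³).
Shortfall: 179.461 − 116.584 = 62.9 sabins.

62.9 sabins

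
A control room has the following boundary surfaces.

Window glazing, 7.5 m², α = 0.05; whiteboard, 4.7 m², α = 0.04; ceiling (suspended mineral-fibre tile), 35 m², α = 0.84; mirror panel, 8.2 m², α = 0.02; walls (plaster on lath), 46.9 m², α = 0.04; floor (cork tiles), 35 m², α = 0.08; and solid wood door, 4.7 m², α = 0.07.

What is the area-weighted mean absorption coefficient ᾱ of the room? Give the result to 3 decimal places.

S = Σ Sᵢ = 7.5 + 4.7 + 35 + 8.2 + 46.9 + 35 + 4.7 = 142.0 m².
A = 7.5×0.05 + 4.7×0.04 + 35×0.84 + 8.2×0.02 + 46.9×0.04 + 35×0.08 + 4.7×0.07 = 35.132 sabins.
ᾱ = 35.132 / 142.0 = 0.247.

0.247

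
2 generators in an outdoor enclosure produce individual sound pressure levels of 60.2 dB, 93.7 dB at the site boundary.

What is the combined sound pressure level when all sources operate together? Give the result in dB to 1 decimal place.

Converting to relative power and adding: 10^(60.2/10) + 10^(93.7/10) = 2.345e+09.
Back to dB: 10·log₁₀ Σ = 93.7 dB.

93.7 dB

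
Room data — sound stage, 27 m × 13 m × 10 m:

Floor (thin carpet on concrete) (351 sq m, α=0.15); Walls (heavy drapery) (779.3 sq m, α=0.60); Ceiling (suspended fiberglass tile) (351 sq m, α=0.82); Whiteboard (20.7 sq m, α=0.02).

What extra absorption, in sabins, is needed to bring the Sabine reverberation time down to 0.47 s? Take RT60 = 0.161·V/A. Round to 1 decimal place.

Summing Sᵢαᵢ: 52.650 + 467.580 + 287.820 + 0.414 → A₁ = 808.464 sabins.
V = 3510 m³. Required absorption A₂ = 0.161 × 3510 / 0.47 = 1202.362 sabins.
Additional absorption ΔA = 1202.362 − 808.464 = 393.9 sabins.

393.9 sabins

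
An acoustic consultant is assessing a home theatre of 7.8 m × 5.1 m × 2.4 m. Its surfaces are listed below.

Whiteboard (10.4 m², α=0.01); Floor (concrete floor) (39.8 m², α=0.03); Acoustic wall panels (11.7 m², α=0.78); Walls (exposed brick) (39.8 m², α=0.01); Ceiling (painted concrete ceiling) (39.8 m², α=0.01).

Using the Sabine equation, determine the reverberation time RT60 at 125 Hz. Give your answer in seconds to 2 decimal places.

Summing Sᵢαᵢ: 0.104 + 1.194 + 9.126 + 0.398 + 0.398 → A = 11.220 sabins.
Room volume: 95.472 m³.
Sabine: RT60 = 0.161 × 95.472 / 11.220 = 1.37 s.

1.37 seconds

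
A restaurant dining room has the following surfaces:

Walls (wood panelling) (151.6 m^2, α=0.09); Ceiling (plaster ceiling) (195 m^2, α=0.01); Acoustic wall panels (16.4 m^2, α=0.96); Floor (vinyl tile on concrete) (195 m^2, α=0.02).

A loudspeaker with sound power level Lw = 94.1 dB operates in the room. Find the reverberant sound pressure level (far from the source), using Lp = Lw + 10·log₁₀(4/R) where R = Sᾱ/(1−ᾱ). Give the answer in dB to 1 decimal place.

84.4 dB

A = 35.238 sabins; S = 558.0 m^2.
ᾱ = 0.0632, so room constant R = A/(1−ᾱ) = 37.615 m^2.
Lp = Lw + 10 log₁₀(4/R) = 94.1 -9.73 = 84.4 dB.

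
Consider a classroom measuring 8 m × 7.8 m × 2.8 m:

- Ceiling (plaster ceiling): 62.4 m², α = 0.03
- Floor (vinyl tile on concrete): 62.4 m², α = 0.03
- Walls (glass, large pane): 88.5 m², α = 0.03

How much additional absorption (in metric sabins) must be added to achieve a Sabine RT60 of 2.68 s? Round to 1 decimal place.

4.1 sabins

A₁ = Σ Sᵢαᵢ = 62.4*0.03 + 62.4*0.03 + 88.5*0.03 = 6.399 sabins.
For T = 2.68 s, need A₂ = 0.161·V/T = 0.161·174.72/2.68 = 10.496 sabins.
ΔA = A₂ − A₁ = 10.496 − 6.399 = 4.1 sabins.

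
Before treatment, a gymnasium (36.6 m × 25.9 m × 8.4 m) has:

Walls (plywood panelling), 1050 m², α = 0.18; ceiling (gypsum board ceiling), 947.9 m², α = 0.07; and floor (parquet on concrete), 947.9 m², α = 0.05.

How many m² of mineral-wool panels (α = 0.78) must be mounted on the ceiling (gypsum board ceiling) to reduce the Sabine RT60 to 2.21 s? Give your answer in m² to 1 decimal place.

Total absorption A₁ = 1050*0.18 + 947.9*0.07 + 947.9*0.05
  = 189.000 + 66.353 + 47.395 = 302.748 m² sabins.
V = 7962.696 m³. Target absorption A₂ = 0.161 × 7962.696 / 2.21 = 580.088 sabins.
ΔA needed = 580.088 − 302.748 = 277.340 sabins.
Each m² of panel replacing the ceiling (gypsum board ceiling) adds (0.78 − 0.07) = 0.71 sabins.
Panel area = 277.340 / 0.71 = 390.6 m².

390.6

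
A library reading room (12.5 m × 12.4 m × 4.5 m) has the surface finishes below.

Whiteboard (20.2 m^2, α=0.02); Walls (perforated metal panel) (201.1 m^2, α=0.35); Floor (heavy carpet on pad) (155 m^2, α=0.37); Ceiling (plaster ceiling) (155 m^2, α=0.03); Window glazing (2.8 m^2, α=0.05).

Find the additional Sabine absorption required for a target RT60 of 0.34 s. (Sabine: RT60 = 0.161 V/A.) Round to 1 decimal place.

A₁ = Σ Sᵢαᵢ = 20.2·0.02 + 201.1·0.35 + 155·0.37 + 155·0.03 + 2.8·0.05 = 132.929 sabins.
For T = 0.34 s, need A₂ = 0.161·V/T = 0.161·697.5/0.34 = 330.287 sabins.
ΔA = A₂ − A₁ = 330.287 − 132.929 = 197.4 sabins.

197.4 sabins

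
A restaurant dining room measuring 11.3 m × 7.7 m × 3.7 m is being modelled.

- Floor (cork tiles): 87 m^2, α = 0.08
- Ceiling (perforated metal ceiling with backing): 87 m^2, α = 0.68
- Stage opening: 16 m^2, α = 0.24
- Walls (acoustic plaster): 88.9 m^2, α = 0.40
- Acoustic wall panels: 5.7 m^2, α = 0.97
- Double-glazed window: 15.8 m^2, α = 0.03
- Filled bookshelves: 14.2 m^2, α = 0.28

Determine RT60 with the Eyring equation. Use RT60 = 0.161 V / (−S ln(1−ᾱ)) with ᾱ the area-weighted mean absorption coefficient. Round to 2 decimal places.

S = Σ Sᵢ = 314.6 m^2.
Σ(Sᵢαᵢ) = 87·0.08 + 87·0.68 + 16·0.24 + 88.9·0.40 + 5.7·0.97 + 15.8·0.03 + 14.2·0.28 = 115.499.
Mean coefficient ᾱ = A/S = 0.3671.
Eyring denominator: −S ln(1−ᾱ) = 143.912.
V = 11.3 × 7.7 × 3.7 = 321.937 m³.
T = 0.161·V/[−S·ln(1−ᾱ)] = 0.161·321.937/143.912 = 0.36 s.

0.36 s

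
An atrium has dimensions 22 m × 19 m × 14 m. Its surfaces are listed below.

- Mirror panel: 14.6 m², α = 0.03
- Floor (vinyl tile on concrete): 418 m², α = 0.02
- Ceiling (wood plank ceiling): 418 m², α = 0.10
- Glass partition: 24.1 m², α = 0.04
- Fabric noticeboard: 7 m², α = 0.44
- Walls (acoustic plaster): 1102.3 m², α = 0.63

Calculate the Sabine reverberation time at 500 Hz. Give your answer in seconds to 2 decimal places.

Summing Sᵢαᵢ: 0.438 + 8.360 + 41.800 + 0.964 + 3.080 + 694.449 → A = 749.091 sabins.
Volume V = 22 × 19 × 14 = 5852 m³.
RT60 = 0.161 · V / A = 0.161 × 5852 / 749.091 = 1.26 s.

1.26 s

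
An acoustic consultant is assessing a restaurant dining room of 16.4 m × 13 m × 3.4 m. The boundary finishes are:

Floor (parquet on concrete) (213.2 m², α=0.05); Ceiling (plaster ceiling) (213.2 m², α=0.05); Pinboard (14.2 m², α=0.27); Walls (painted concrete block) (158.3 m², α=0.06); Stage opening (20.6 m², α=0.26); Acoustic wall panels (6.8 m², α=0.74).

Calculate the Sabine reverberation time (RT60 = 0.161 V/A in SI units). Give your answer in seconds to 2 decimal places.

2.59 s

Summing Sᵢαᵢ: 10.660 + 10.660 + 3.834 + 9.498 + 5.356 + 5.032 → A = 45.040 sabins.
Volume V = 16.4 × 13 × 3.4 = 724.88 m³.
RT60 = 0.161 · V / A = 0.161 × 724.88 / 45.040 = 2.59 s.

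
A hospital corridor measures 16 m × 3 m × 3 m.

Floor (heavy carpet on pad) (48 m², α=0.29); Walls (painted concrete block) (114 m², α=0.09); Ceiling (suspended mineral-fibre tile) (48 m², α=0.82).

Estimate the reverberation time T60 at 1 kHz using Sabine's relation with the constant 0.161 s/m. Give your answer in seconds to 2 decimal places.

A = Σ Sᵢαᵢ = 48·0.29 + 114·0.09 + 48·0.82 = 63.540 sabins.
Room volume: 144 m³.
T = 0.161 V/A = 0.161·144/63.540 = 0.36 s.

0.36 seconds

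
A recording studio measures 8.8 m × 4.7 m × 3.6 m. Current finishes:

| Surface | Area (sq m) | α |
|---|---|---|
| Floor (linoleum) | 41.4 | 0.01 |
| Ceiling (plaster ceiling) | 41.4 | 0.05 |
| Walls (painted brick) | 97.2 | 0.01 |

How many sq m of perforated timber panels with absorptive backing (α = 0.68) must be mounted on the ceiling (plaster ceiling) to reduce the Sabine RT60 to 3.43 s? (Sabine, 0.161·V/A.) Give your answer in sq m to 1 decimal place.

5.6

Equivalent absorption area: A₁ = 41.4·0.01 + 41.4·0.05 + 97.2·0.01 = 3.456 sq m.
V = 148.896 m³. Target absorption A₂ = 0.161 × 148.896 / 3.43 = 6.989 sabins.
Absorption to add: 6.989 − 3.456 = 3.533 sabins.
Each sq m of panel replacing the ceiling (plaster ceiling) adds (0.68 − 0.05) = 0.63 sabins.
Panel area = 3.533 / 0.63 = 5.6 sq m.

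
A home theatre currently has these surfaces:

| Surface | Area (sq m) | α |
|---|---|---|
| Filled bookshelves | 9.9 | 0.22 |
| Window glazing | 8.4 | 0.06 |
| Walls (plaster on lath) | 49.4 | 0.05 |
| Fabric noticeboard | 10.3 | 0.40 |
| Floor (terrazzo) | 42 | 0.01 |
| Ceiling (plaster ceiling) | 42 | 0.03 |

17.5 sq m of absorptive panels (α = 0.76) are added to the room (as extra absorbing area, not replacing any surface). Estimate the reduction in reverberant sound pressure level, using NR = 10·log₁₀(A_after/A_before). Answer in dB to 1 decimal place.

Summing Sᵢαᵢ: 2.178 + 0.504 + 2.470 + 4.120 + 0.420 + 1.260 → A_before = 10.952 sabins.
Treatment contributes 17.5·0.76 = 13.300 sabins.
New total A_after = 24.252 sabins.
NR = 10·log₁₀(24.252/10.952) = 3.5 dB.

3.5 dB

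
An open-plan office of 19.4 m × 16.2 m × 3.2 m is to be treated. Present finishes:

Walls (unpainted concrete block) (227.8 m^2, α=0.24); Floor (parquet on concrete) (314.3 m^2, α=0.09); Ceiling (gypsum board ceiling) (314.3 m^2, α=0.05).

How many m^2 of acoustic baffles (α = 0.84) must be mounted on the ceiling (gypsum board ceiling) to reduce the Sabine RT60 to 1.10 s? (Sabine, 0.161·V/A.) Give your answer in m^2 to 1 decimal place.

Summing Sᵢαᵢ: 54.672 + 28.287 + 15.715 → A₁ = 98.674 sabins.
Required A₂ = 0.161·1005.696/1.10 = 147.197 sabins.
Absorption to add: 147.197 − 98.674 = 48.523 sabins.
Each m^2 of panel replacing the ceiling (gypsum board ceiling) adds (0.84 − 0.05) = 0.79 sabins.
Panel area = 48.523 / 0.79 = 61.4 m^2.

61.4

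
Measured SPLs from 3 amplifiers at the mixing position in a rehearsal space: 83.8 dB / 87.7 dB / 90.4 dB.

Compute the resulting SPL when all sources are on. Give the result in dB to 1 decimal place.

92.8 dB

Converting to relative power and adding: 10^(83.8/10) + 10^(87.7/10) + 10^(90.4/10) = 1.925e+09.
Back to dB: 10·log₁₀ Σ = 92.8 dB.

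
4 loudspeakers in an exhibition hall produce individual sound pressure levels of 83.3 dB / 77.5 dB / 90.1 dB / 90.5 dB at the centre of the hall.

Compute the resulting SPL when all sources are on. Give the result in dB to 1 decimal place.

Σ 10^(Lᵢ/10) = 2.415e+09.
Combined level = 10 log₁₀(2.415e+09) = 93.8 dB.

93.8 dB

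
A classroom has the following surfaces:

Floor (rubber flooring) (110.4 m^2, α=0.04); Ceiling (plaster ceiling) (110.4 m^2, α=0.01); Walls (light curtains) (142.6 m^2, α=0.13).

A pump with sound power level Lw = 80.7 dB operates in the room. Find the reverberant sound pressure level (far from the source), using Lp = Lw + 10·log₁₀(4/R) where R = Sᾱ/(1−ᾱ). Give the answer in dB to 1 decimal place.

72.6 dB

A = 24.058 sabins; S = 363.4 m^2.
ᾱ = 0.0662, so room constant R = A/(1−ᾱ) = 25.764 m^2.
Lp = Lw + 10 log₁₀(4/R) = 80.7 -8.09 = 72.6 dB.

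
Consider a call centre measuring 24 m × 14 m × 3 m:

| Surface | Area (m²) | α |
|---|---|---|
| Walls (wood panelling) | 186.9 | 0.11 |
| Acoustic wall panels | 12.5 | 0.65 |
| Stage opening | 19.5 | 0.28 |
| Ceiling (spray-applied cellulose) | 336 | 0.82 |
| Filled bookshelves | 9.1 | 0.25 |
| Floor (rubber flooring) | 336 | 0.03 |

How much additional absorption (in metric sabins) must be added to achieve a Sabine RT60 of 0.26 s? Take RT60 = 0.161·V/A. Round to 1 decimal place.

Total absorption A₁ = 186.9·0.11 + 12.5·0.65 + 19.5·0.28 + 336·0.82 + 9.1·0.25 + 336·0.03
  = 20.559 + 8.125 + 5.460 + 275.520 + 2.275 + 10.080 = 322.019 m² sabins.
V = 1008 m³. Required absorption A₂ = 0.161 × 1008 / 0.26 = 624.185 sabins.
Additional absorption ΔA = 624.185 − 322.019 = 302.2 sabins.

302.2 sabins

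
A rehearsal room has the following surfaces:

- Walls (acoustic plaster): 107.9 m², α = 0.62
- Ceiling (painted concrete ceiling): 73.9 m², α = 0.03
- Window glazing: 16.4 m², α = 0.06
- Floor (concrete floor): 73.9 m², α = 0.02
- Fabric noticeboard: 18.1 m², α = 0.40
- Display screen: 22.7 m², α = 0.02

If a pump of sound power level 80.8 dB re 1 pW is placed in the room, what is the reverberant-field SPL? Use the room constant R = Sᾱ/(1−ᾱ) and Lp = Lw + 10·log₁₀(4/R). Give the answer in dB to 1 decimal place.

Σ(Sᵢαᵢ) = 107.9·0.62 + 73.9·0.03 + 16.4·0.06 + 73.9·0.02 + 18.1·0.40 + 22.7·0.02 = 79.271; total area S = 312.9 m².
ᾱ = 0.2533, so room constant R = A/(1−ᾱ) = 106.162 m².
Lp = Lw + 10 log₁₀(4/R) = 80.8 -14.24 = 66.6 dB.

66.6 dB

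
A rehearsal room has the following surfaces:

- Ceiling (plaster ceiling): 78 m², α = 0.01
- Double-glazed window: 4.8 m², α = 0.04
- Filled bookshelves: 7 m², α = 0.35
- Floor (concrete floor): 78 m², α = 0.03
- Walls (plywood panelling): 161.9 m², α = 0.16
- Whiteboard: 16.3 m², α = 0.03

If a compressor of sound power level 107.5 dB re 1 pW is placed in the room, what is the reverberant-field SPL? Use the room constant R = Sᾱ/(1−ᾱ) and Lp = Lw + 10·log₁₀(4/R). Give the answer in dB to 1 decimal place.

A = 32.155 sabins; S = 346.0 m².
ᾱ = 32.155/346.0 = 0.0929; R = Sᾱ/(1−ᾱ) = 32.155/(1−0.0929) = 35.448 m².
Lp = 107.5 + 10·log₁₀(4/35.448) = 107.5 + (-9.48) = 98.0 dB.

98.0 dB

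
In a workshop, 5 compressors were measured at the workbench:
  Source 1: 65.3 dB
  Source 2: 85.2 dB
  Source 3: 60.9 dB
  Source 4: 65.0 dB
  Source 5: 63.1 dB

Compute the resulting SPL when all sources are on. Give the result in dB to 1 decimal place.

Converting to relative power and adding: 10^(65.3/10) + 10^(85.2/10) + 10^(60.9/10) + 10^(65.0/10) + 10^(63.1/10) = 3.41e+08.
L_total = 10·log₁₀(3.41e+08) = 85.3 dB.

85.3 dB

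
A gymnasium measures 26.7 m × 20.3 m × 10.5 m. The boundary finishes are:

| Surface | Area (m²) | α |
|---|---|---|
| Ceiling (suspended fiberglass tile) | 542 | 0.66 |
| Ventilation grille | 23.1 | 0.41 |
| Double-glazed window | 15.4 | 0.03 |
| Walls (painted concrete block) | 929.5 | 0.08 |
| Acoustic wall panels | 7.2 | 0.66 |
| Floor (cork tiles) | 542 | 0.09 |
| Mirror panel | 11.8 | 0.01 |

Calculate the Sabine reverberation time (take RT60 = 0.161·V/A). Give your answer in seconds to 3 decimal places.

1.849 sec

Equivalent absorption area: A = 542*0.66 + 23.1*0.41 + 15.4*0.03 + 929.5*0.08 + 7.2*0.66 + 542*0.09 + 11.8*0.01 = 495.663 m².
Volume V = 26.7 × 20.3 × 10.5 = 5691.105 m³.
RT60 = 0.161 · V / A = 0.161 × 5691.105 / 495.663 = 1.849 s.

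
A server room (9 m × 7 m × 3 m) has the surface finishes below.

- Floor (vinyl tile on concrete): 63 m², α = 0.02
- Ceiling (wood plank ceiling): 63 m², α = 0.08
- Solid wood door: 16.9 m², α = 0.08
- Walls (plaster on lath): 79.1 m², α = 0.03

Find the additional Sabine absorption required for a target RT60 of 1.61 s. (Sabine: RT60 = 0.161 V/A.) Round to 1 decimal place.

Summing Sᵢαᵢ: 1.260 + 5.040 + 1.352 + 2.373 → A₁ = 10.025 sabins.
For T = 1.61 s, need A₂ = 0.161·V/T = 0.161·189/1.61 = 18.900 sabins.
ΔA = A₂ − A₁ = 18.900 − 10.025 = 8.9 sabins.

8.9 sabins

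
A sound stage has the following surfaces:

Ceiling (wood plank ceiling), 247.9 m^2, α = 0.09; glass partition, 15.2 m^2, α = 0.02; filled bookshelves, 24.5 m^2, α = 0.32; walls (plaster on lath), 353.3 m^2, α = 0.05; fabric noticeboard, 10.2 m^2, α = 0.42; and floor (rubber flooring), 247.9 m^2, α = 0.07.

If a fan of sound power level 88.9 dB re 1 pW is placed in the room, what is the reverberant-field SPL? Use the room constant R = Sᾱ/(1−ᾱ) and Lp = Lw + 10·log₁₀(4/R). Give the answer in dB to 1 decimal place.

A = 69.757 sabins; S = 899.0 m^2.
ᾱ = 0.0776, so room constant R = A/(1−ᾱ) = 75.626 m^2.
Lp = Lw + 10 log₁₀(4/R) = 88.9 -12.77 = 76.1 dB.

76.1 dB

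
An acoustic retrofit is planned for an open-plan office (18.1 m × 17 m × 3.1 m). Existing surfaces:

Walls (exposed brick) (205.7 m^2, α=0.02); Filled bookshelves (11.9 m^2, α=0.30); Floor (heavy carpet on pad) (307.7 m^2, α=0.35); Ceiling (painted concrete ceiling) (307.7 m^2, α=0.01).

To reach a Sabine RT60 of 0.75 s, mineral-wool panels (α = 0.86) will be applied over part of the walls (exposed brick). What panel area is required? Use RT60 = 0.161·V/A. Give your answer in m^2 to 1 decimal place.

A₁ = Σ Sᵢαᵢ = 205.7*0.02 + 11.9*0.30 + 307.7*0.35 + 307.7*0.01 = 118.456 sabins.
Required A₂ = 0.161·953.87/0.75 = 204.764 sabins.
ΔA needed = 204.764 − 118.456 = 86.308 sabins.
Each m^2 of panel replacing the walls (exposed brick) adds (0.86 − 0.02) = 0.84 sabins.
Panel area = 86.308 / 0.84 = 102.7 m^2.

102.7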